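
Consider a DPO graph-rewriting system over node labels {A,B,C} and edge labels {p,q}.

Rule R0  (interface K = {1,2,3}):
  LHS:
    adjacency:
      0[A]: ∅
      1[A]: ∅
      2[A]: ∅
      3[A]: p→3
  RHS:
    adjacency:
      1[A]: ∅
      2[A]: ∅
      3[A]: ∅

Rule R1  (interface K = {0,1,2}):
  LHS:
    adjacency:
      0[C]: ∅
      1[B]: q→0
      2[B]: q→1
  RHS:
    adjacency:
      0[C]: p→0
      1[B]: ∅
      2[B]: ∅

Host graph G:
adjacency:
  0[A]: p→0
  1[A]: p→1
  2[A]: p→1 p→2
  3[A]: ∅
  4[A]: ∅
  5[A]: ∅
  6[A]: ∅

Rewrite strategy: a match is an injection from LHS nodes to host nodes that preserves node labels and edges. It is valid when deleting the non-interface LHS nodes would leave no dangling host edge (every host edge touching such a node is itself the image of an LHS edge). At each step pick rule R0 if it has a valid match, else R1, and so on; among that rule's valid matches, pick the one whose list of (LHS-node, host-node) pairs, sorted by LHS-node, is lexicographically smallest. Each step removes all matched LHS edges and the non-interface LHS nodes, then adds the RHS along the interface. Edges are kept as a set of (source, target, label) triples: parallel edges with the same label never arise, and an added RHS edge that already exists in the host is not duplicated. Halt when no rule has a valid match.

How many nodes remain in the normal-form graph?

Answer: 4

Steps:
start.  V:7 E:4  edges: 0-p->0 1-p->1 2-p->1 2-p->2
1. fire R0 via {0↦3, 1↦0, 2↦1, 3↦2}  →  V:6 E:3  edges: 0-p->0 1-p->1 2-p->1
2. fire R0 via {0↦4, 1↦0, 2↦2, 3↦1}  →  V:5 E:2  edges: 0-p->0 2-p->1
3. fire R0 via {0↦5, 1↦1, 2↦2, 3↦0}  →  V:4 E:1  edges: 2-p->1
halt: no rule applies after step 3
NF nodes: {0:A, 1:A, 2:A, 6:A}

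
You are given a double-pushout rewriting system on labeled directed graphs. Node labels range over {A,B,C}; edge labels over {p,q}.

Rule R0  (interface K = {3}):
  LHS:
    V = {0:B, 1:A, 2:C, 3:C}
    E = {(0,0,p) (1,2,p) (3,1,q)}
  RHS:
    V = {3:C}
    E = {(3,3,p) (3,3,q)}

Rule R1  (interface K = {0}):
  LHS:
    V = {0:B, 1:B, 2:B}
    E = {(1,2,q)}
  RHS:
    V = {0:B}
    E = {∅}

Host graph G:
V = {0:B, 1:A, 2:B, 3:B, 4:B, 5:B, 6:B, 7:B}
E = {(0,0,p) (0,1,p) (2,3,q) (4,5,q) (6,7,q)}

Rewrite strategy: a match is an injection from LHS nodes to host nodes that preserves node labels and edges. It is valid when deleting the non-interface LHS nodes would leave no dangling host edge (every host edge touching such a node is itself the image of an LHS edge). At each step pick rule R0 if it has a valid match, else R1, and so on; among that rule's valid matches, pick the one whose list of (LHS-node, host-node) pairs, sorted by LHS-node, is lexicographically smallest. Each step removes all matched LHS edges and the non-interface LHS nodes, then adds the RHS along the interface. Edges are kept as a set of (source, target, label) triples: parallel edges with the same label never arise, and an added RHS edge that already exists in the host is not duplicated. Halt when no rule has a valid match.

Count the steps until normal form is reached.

Answer: 3

Rewrite trace:
start.  V:8 E:5  edges: 0-p->0 0-p->1 2-q->3 4-q->5 6-q->7
1. fire R1 via {0↦0, 1↦2, 2↦3}  →  V:6 E:4  edges: 0-p->0 0-p->1 4-q->5 6-q->7
2. fire R1 via {0↦0, 1↦4, 2↦5}  →  V:4 E:3  edges: 0-p->0 0-p->1 6-q->7
3. fire R1 via {0↦0, 1↦6, 2↦7}  →  V:2 E:2  edges: 0-p->0 0-p->1
normal form: no rule applies after step 3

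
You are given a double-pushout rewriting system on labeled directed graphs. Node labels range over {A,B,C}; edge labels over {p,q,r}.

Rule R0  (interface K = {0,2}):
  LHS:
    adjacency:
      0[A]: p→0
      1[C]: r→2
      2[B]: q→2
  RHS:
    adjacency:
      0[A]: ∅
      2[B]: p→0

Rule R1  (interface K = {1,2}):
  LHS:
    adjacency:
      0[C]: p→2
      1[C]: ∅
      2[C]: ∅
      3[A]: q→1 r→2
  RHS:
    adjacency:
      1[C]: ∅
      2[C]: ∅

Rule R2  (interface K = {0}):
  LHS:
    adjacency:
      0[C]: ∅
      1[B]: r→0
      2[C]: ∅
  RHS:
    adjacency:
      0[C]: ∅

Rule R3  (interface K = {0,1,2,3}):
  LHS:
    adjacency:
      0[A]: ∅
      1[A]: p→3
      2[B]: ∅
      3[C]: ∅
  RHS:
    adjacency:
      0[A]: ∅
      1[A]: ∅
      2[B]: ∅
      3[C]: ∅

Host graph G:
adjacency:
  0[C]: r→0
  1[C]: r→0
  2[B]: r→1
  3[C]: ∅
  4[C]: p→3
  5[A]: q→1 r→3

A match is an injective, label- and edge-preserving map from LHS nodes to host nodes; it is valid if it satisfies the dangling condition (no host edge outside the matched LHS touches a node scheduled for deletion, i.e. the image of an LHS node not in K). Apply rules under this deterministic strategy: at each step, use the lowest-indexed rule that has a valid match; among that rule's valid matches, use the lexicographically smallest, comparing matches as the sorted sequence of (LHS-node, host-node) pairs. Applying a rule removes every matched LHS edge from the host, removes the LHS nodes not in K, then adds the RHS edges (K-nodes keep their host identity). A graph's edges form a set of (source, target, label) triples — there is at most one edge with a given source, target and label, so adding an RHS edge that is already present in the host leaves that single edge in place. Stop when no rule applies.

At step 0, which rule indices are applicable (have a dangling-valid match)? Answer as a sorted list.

R0: no valid match — LHS pattern not found
R1: 1 valid match — {0↦4, 1↦1, 2↦3, 3↦5}
R2: no valid match — 3 raw matches, all fail dangling condition
R3: no valid match — LHS pattern not found

Answer: [R1]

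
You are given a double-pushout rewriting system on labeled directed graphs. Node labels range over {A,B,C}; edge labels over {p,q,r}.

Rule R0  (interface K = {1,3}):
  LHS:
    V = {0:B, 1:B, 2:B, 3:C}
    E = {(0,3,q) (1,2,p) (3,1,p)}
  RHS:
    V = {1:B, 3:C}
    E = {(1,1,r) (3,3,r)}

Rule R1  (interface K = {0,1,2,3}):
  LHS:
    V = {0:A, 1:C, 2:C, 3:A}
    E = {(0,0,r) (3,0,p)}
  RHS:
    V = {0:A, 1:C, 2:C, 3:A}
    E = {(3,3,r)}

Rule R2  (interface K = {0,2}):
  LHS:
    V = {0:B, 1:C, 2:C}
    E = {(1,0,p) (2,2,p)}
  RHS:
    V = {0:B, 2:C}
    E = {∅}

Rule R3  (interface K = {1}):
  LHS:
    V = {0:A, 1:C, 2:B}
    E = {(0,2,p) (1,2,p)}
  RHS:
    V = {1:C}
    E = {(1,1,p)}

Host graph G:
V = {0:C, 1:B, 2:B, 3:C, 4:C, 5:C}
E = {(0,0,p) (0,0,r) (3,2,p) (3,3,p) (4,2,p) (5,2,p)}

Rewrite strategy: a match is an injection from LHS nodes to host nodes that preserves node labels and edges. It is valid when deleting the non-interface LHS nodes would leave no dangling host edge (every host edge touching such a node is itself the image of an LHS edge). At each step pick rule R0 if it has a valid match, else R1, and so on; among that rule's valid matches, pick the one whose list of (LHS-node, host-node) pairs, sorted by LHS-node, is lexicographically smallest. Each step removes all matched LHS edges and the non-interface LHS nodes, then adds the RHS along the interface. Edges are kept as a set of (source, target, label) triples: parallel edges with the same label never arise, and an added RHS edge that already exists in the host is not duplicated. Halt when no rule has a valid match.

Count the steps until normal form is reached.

Answer: 2

Steps:
[0] host  ⇒  6 nodes, 6 edges  {0-p->0 0-r->0 3-p->2 3-p->3 4-p->2 5-p->2}
[1] R2 @ {0↦2, 1↦4, 2↦0}  ⇒  5 nodes, 4 edges  {0-r->0 3-p->2 3-p->3 5-p->2}
[2] R2 @ {0↦2, 1↦5, 2↦3}  ⇒  4 nodes, 2 edges  {0-r->0 3-p->2}
final graph: no rule applies after step 2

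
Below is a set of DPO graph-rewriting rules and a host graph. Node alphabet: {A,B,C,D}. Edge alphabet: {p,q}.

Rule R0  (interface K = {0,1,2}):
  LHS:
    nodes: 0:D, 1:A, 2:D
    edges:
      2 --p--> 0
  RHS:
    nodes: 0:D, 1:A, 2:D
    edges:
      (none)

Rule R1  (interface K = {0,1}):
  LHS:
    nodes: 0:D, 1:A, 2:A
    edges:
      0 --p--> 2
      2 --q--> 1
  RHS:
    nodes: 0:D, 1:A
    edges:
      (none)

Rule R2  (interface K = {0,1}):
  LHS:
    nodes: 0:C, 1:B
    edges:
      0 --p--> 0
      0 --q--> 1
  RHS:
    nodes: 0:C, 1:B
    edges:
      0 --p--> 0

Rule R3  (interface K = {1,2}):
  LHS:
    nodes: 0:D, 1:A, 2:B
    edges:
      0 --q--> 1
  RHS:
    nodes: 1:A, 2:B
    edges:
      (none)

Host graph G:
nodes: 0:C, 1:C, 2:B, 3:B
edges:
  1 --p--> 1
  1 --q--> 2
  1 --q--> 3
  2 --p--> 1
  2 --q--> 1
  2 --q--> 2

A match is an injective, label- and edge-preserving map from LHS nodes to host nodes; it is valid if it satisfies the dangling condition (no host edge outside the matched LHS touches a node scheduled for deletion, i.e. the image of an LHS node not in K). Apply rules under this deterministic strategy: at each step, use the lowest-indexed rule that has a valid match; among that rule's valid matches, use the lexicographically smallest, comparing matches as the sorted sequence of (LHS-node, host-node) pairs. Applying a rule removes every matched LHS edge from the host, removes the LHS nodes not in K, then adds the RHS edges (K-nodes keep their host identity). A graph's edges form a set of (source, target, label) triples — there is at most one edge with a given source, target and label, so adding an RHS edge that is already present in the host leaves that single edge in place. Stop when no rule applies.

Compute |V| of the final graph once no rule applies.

Answer: 4

Derivation:
start.  V:4 E:6  edges: 1-p->1 1-q->2 1-q->3 2-p->1 2-q->1 2-q->2
1. fire R2 via {0↦1, 1↦2}  →  V:4 E:5  edges: 1-p->1 1-q->3 2-p->1 2-q->1 2-q->2
2. fire R2 via {0↦1, 1↦3}  →  V:4 E:4  edges: 1-p->1 2-p->1 2-q->1 2-q->2
halt: no rule applies after step 2
NF nodes: {0:C, 1:C, 2:B, 3:B}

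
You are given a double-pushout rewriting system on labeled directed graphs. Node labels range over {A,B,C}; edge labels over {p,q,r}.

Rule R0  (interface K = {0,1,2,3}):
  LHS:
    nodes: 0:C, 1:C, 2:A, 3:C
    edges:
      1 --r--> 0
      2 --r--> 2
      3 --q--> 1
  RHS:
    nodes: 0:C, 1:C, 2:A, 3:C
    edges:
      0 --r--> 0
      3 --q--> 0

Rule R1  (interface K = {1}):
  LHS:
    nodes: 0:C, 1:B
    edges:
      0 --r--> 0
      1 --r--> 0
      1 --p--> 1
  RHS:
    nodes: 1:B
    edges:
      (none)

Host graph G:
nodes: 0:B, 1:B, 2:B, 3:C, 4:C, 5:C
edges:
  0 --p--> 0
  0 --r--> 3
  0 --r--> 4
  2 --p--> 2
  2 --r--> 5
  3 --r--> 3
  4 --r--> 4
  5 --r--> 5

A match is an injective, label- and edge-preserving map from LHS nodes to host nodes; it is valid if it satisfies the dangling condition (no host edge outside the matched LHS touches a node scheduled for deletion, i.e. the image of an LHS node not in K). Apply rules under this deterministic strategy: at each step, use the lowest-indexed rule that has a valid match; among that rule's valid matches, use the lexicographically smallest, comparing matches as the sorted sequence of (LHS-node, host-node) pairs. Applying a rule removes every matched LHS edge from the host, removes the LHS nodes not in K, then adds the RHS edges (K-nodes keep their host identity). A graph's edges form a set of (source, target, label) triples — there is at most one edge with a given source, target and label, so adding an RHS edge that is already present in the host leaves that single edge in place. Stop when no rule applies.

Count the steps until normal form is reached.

Answer: 2

Derivation:
[0] host  ⇒  6 nodes, 8 edges  {0-p->0 0-r->3 0-r->4 2-p->2 2-r->5 3-r->3 4-r->4 5-r->5}
[1] R1 @ {0↦3, 1↦0}  ⇒  5 nodes, 5 edges  {0-r->4 2-p->2 2-r->5 4-r->4 5-r->5}
[2] R1 @ {0↦5, 1↦2}  ⇒  4 nodes, 2 edges  {0-r->4 4-r->4}
normal form: no rule applies after step 2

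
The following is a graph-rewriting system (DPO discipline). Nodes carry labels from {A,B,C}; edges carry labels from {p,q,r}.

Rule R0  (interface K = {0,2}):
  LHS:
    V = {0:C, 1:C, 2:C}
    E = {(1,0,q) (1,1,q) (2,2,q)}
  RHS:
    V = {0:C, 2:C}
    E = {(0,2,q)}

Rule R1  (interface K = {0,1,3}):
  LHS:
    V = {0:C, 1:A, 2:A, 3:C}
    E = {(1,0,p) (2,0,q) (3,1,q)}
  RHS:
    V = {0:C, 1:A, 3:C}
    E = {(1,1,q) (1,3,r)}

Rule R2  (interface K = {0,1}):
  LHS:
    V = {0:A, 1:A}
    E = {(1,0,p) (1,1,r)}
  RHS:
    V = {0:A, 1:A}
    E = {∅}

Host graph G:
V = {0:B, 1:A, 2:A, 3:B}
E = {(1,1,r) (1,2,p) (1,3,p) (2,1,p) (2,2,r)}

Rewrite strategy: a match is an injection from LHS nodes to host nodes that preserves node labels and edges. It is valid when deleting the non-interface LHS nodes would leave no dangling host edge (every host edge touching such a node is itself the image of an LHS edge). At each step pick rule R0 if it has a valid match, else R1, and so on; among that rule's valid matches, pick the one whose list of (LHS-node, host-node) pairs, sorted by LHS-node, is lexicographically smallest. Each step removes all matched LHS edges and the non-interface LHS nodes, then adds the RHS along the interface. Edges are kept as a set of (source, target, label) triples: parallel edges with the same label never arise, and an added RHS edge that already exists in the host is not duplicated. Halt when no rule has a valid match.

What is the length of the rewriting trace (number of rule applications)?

Answer: 2

Derivation:
start.  V:4 E:5  edges: 1-r->1 1-p->2 1-p->3 2-p->1 2-r->2
1. fire R2 via {0↦1, 1↦2}  →  V:4 E:3  edges: 1-r->1 1-p->2 1-p->3
2. fire R2 via {0↦2, 1↦1}  →  V:4 E:1  edges: 1-p->3
halt: no rule applies after step 2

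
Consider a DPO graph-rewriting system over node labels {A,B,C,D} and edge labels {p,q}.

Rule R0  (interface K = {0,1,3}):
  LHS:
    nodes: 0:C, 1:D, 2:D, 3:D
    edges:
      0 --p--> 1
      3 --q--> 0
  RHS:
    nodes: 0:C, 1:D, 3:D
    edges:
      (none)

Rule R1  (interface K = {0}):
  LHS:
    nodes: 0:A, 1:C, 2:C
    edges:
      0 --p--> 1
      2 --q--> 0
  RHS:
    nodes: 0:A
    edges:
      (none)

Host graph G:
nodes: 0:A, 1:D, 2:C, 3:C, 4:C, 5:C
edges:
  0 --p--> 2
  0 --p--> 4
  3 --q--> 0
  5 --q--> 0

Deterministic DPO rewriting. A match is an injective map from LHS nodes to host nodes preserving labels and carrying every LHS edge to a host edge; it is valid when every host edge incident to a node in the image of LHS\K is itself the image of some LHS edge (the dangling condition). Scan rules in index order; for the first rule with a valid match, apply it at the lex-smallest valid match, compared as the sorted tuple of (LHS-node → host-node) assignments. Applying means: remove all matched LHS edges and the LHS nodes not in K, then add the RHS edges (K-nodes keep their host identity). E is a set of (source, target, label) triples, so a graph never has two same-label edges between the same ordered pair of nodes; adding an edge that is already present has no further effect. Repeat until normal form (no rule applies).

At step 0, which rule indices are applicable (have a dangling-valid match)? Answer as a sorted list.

Answer: [R1]

Derivation:
R0: no valid match — LHS pattern not found
R1: 4 valid matches — {0↦0, 1↦2, 2↦3}, {0↦0, 1↦2, 2↦5}, {0↦0, 1↦4, 2↦3} (+1 more)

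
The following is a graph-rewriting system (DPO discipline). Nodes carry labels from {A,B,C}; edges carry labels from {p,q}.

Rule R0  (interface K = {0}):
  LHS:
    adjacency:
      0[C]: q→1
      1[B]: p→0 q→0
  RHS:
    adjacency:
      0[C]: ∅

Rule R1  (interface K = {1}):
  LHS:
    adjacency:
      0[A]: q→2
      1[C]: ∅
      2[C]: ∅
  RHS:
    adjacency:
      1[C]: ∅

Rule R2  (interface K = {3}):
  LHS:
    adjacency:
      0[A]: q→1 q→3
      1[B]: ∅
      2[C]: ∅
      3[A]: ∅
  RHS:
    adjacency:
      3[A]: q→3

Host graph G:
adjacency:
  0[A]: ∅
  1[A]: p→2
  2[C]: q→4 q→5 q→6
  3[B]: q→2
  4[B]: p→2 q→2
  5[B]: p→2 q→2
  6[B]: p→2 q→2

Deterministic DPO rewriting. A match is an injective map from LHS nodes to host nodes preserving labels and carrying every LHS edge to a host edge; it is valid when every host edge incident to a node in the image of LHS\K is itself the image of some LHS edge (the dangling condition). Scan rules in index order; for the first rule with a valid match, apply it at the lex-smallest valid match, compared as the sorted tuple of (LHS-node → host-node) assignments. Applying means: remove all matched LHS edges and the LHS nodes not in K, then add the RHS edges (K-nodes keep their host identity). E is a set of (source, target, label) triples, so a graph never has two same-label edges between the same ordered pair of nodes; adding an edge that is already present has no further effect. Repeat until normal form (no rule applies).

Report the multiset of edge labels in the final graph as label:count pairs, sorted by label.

Answer: p:1 q:1

Rewrite trace:
initial: |V|=7 |E|=11  E = 1-p->2 2-q->4 2-q->5 2-q->6 3-q->2 4-p->2 4-q->2 5-p->2 5-q->2 6-p->2 6-q->2
step 1: apply R0 at {0↦2, 1↦4}  → |V|=6 |E|=8  E = 1-p->2 2-q->5 2-q->6 3-q->2 5-p->2 5-q->2 6-p->2 6-q->2
step 2: apply R0 at {0↦2, 1↦5}  → |V|=5 |E|=5  E = 1-p->2 2-q->6 3-q->2 6-p->2 6-q->2
step 3: apply R0 at {0↦2, 1↦6}  → |V|=4 |E|=2  E = 1-p->2 3-q->2
final graph: no rule applies after step 3
NF edges: [(1, 2, 'p'), (3, 2, 'q')]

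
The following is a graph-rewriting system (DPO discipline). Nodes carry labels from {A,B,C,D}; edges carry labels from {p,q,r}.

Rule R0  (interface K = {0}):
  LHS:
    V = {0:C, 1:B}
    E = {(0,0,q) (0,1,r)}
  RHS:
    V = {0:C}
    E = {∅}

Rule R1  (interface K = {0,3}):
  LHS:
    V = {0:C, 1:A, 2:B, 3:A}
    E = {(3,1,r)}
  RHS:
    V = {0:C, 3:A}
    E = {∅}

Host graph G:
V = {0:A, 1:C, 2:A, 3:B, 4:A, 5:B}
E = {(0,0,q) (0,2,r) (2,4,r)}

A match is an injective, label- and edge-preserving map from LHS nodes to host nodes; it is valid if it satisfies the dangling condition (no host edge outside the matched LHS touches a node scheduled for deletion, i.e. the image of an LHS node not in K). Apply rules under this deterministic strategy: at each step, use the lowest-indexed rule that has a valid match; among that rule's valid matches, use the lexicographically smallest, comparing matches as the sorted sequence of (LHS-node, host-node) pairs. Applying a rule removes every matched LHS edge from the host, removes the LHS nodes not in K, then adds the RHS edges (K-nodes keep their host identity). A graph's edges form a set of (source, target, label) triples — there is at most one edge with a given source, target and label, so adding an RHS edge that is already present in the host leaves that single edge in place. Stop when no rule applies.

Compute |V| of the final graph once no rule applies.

initial: |V|=6 |E|=3  E = 0-q->0 0-r->2 2-r->4
step 1: apply R1 at {0↦1, 1↦4, 2↦3, 3↦2}  → |V|=4 |E|=2  E = 0-q->0 0-r->2
step 2: apply R1 at {0↦1, 1↦2, 2↦5, 3↦0}  → |V|=2 |E|=1  E = 0-q->0
normal form: no rule applies after step 2
NF nodes: {0:A, 1:C}

Answer: 2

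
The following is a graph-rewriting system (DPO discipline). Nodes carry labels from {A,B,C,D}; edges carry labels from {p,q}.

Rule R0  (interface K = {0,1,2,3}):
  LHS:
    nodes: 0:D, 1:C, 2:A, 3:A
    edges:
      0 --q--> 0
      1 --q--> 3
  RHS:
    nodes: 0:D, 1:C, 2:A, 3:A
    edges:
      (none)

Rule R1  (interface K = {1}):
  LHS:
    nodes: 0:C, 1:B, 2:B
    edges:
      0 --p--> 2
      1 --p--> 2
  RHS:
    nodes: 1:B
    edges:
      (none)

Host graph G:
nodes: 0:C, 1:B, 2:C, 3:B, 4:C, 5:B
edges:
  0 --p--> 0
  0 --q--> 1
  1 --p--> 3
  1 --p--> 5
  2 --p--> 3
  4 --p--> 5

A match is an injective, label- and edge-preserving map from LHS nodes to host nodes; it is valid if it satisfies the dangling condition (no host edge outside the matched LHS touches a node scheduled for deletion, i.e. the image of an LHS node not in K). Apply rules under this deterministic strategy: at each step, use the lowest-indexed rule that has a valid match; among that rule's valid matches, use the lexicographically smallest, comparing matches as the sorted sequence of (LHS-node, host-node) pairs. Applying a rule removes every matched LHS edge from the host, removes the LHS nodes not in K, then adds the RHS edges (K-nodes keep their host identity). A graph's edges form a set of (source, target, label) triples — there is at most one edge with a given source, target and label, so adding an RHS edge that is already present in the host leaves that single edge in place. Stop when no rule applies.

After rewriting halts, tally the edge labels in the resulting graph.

Answer: p:1 q:1

Steps:
[0] host  ⇒  6 nodes, 6 edges  {0-p->0 0-q->1 1-p->3 1-p->5 2-p->3 4-p->5}
[1] R1 @ {0↦2, 1↦1, 2↦3}  ⇒  4 nodes, 4 edges  {0-p->0 0-q->1 1-p->5 4-p->5}
[2] R1 @ {0↦4, 1↦1, 2↦5}  ⇒  2 nodes, 2 edges  {0-p->0 0-q->1}
final graph: no rule applies after step 2
NF edges: [(0, 0, 'p'), (0, 1, 'q')]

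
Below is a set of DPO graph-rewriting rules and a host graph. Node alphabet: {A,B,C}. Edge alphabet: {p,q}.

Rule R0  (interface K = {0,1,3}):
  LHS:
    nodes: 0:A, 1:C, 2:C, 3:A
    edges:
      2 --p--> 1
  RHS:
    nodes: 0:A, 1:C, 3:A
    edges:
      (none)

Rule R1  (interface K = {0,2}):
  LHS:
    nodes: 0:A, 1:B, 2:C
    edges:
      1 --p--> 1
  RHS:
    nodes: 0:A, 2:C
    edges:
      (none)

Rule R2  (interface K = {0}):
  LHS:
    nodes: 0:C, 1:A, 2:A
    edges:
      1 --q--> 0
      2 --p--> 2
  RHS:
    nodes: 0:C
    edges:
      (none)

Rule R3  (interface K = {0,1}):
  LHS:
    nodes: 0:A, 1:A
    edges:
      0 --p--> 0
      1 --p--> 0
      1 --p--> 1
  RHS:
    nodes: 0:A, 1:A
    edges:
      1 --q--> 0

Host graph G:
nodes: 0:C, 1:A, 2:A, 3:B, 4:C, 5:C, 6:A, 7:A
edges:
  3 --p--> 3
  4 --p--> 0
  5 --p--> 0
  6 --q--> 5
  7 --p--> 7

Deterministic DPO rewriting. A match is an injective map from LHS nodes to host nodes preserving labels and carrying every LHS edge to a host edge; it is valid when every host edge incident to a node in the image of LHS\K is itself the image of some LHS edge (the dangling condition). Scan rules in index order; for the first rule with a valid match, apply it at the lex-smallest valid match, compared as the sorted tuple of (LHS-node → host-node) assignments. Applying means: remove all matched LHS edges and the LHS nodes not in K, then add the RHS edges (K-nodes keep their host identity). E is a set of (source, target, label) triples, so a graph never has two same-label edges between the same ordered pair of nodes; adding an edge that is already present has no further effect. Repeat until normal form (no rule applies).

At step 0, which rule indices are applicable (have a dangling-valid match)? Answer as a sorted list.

Answer: [R0,R1,R2]

Steps:
R0: 12 valid matches — {0↦1, 1↦0, 2↦4, 3↦2}, {0↦1, 1↦0, 2↦4, 3↦6}, {0↦1, 1↦0, 2↦4, 3↦7} (+9 more)
R1: 12 valid matches — {0↦1, 1↦3, 2↦0}, {0↦1, 1↦3, 2↦4}, {0↦1, 1↦3, 2↦5} (+9 more)
R2: 1 valid match — {0↦5, 1↦6, 2↦7}
R3: no valid match — LHS pattern not found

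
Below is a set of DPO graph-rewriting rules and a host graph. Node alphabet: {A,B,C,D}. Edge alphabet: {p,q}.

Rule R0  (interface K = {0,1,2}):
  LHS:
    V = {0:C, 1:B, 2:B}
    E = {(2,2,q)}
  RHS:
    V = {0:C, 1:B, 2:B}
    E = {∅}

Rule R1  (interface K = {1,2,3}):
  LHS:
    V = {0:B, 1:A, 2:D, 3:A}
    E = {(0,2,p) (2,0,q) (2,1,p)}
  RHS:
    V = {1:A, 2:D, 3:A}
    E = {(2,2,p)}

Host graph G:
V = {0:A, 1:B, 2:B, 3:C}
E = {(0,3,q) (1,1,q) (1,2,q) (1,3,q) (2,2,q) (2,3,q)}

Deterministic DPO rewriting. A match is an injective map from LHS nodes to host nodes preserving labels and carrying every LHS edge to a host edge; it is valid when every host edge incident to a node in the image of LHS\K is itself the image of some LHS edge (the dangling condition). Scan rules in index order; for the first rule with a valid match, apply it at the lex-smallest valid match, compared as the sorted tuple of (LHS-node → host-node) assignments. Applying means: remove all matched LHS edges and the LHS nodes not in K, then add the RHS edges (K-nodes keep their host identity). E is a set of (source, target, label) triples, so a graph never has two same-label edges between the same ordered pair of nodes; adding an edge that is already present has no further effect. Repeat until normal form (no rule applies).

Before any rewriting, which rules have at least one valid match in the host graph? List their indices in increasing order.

R0: 2 valid matches — {0↦3, 1↦1, 2↦2}, {0↦3, 1↦2, 2↦1}
R1: no valid match — LHS pattern not found

Answer: [R0]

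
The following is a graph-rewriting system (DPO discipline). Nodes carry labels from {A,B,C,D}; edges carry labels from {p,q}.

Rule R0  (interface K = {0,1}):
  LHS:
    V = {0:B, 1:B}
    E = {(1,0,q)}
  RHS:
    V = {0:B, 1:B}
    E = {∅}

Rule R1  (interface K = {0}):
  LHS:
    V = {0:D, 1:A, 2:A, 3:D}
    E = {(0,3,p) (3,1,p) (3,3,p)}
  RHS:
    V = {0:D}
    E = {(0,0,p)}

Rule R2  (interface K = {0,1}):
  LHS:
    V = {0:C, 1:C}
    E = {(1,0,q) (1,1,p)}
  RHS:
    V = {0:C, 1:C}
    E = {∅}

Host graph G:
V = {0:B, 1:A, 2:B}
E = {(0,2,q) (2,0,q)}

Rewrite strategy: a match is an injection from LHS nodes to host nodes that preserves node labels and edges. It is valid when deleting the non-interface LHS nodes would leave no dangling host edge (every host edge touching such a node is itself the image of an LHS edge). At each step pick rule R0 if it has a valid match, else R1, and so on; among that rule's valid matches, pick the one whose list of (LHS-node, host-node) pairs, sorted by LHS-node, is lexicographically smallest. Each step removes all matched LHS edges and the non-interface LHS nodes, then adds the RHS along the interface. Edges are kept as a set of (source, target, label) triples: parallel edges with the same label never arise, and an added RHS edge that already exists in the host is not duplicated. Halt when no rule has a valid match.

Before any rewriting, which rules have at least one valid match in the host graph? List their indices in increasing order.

Answer: [R0]

Steps:
R0: 2 valid matches — {0↦0, 1↦2}, {0↦2, 1↦0}
R1: no valid match — LHS pattern not found
R2: no valid match — LHS pattern not found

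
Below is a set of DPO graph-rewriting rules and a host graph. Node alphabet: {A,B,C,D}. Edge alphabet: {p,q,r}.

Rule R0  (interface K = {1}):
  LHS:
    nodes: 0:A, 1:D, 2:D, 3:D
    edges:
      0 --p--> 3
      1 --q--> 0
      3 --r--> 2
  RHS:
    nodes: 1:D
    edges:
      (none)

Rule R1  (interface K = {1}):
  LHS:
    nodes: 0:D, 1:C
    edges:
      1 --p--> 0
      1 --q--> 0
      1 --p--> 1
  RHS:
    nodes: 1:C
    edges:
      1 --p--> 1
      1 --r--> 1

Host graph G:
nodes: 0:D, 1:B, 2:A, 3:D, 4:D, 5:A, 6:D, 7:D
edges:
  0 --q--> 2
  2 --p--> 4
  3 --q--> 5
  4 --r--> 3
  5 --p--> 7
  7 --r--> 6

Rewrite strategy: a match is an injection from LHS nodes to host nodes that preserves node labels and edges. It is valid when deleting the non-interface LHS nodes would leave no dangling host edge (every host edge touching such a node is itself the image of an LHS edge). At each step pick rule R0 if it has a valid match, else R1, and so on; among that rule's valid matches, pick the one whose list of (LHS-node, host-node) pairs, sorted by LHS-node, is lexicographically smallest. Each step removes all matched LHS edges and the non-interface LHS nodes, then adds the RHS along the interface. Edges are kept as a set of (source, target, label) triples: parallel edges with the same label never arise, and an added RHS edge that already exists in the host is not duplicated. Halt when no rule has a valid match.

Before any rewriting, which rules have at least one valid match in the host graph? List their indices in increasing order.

Answer: [R0]

Derivation:
R0: 1 valid match — {0↦5, 1↦3, 2↦6, 3↦7}
R1: no valid match — LHS pattern not found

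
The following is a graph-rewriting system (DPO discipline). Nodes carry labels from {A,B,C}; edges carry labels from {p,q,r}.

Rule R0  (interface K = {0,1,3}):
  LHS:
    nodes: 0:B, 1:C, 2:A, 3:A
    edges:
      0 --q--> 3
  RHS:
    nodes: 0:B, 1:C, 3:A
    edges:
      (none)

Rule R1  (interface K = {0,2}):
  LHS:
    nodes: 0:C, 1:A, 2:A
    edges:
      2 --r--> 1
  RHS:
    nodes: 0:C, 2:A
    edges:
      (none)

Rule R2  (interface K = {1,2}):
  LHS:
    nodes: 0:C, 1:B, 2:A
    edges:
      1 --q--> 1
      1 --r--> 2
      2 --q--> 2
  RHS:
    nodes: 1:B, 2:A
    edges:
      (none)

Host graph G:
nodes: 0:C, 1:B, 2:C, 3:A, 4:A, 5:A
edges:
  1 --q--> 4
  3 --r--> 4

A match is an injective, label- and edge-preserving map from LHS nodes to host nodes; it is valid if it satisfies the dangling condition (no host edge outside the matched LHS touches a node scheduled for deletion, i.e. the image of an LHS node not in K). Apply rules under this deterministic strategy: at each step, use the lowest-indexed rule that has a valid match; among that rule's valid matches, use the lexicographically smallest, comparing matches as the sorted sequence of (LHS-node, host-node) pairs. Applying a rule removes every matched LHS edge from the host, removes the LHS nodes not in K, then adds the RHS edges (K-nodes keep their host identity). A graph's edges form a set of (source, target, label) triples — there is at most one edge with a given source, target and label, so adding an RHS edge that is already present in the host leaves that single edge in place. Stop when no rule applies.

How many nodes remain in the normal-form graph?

[0] host  ⇒  6 nodes, 2 edges  {1-q->4 3-r->4}
[1] R0 @ {0↦1, 1↦0, 2↦5, 3↦4}  ⇒  5 nodes, 1 edges  {3-r->4}
[2] R1 @ {0↦0, 1↦4, 2↦3}  ⇒  4 nodes, 0 edges  {∅}
final graph: no rule applies after step 2
NF nodes: {0:C, 1:B, 2:C, 3:A}

Answer: 4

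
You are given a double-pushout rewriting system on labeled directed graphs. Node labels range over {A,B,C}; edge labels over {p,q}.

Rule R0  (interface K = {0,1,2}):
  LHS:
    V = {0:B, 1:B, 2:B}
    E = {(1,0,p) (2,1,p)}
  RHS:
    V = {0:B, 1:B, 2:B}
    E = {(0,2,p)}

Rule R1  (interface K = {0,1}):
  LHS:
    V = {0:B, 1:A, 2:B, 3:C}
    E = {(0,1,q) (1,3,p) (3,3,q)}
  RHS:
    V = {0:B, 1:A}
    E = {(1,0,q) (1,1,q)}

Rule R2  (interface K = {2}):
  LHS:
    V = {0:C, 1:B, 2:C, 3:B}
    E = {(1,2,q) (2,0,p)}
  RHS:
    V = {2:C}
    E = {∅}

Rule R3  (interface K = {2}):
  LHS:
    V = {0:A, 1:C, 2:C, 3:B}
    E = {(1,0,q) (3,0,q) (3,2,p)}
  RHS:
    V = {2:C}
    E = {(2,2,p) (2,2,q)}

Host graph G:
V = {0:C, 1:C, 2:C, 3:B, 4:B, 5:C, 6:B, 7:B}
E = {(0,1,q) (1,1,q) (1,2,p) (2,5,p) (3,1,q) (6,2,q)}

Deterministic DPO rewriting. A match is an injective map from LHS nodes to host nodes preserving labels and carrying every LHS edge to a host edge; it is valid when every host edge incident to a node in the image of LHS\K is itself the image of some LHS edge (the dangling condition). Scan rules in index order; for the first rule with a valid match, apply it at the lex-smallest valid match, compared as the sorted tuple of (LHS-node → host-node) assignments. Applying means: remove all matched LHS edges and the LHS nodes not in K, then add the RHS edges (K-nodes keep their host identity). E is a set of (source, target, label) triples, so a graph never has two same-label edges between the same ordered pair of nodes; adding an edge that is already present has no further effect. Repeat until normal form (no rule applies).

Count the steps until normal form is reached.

Answer: 2

Derivation:
initial: |V|=8 |E|=6  E = 0-q->1 1-q->1 1-p->2 2-p->5 3-q->1 6-q->2
step 1: apply R2 at {0↦5, 1↦6, 2↦2, 3↦4}  → |V|=5 |E|=4  E = 0-q->1 1-q->1 1-p->2 3-q->1
step 2: apply R2 at {0↦2, 1↦3, 2↦1, 3↦7}  → |V|=2 |E|=2  E = 0-q->1 1-q->1
halt: no rule applies after step 2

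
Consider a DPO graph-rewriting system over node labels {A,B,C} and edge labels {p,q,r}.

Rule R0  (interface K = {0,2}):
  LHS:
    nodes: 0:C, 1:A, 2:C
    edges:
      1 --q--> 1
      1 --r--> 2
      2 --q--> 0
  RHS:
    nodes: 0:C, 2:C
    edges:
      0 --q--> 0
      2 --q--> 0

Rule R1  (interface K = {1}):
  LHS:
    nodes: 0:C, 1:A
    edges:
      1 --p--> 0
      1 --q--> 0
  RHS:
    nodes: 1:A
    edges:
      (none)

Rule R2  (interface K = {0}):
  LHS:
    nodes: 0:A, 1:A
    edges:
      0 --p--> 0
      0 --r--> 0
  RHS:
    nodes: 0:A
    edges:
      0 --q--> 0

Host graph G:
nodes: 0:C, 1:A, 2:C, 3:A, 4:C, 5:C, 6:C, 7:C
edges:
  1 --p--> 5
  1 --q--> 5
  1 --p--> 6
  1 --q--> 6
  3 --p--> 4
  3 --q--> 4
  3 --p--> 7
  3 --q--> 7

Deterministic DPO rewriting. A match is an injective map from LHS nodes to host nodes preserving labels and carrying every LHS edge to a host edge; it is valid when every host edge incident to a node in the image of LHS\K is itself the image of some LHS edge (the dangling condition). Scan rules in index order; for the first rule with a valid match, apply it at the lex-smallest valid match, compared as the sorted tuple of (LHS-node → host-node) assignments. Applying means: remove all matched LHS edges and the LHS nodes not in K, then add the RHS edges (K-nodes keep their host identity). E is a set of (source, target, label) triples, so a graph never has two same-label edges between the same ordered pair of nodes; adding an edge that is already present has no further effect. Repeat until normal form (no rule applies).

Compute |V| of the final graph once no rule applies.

Answer: 4

Steps:
start.  V:8 E:8  edges: 1-p->5 1-q->5 1-p->6 1-q->6 3-p->4 3-q->4 3-p->7 3-q->7
1. fire R1 via {0↦4, 1↦3}  →  V:7 E:6  edges: 1-p->5 1-q->5 1-p->6 1-q->6 3-p->7 3-q->7
2. fire R1 via {0↦5, 1↦1}  →  V:6 E:4  edges: 1-p->6 1-q->6 3-p->7 3-q->7
3. fire R1 via {0↦6, 1↦1}  →  V:5 E:2  edges: 3-p->7 3-q->7
4. fire R1 via {0↦7, 1↦3}  →  V:4 E:0  edges: ∅
normal form: no rule applies after step 4
NF nodes: {0:C, 1:A, 2:C, 3:A}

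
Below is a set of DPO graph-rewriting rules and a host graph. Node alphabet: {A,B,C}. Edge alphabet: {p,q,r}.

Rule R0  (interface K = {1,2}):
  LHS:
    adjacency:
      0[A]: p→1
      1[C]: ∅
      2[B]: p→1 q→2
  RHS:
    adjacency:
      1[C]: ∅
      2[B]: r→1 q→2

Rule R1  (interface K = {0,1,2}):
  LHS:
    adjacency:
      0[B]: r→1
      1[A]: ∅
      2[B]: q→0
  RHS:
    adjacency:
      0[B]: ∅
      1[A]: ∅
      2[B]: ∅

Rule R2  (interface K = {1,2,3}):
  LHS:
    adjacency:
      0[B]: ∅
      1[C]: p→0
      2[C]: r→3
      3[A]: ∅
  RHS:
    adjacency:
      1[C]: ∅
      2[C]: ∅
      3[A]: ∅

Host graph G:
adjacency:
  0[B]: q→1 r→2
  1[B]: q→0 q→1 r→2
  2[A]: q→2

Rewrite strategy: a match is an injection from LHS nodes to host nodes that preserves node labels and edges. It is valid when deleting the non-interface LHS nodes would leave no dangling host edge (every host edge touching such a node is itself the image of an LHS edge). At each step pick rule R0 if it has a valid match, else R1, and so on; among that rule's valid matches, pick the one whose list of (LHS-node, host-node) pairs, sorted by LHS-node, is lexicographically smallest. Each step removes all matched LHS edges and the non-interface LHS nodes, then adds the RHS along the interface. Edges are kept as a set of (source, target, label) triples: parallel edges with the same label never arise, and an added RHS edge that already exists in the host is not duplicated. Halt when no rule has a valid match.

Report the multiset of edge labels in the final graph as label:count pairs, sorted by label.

Answer: q:2

Rewrite trace:
[0] host  ⇒  3 nodes, 6 edges  {0-q->1 0-r->2 1-q->0 1-q->1 1-r->2 2-q->2}
[1] R1 @ {0↦0, 1↦2, 2↦1}  ⇒  3 nodes, 4 edges  {0-q->1 1-q->1 1-r->2 2-q->2}
[2] R1 @ {0↦1, 1↦2, 2↦0}  ⇒  3 nodes, 2 edges  {1-q->1 2-q->2}
final graph: no rule applies after step 2
NF edges: [(1, 1, 'q'), (2, 2, 'q')]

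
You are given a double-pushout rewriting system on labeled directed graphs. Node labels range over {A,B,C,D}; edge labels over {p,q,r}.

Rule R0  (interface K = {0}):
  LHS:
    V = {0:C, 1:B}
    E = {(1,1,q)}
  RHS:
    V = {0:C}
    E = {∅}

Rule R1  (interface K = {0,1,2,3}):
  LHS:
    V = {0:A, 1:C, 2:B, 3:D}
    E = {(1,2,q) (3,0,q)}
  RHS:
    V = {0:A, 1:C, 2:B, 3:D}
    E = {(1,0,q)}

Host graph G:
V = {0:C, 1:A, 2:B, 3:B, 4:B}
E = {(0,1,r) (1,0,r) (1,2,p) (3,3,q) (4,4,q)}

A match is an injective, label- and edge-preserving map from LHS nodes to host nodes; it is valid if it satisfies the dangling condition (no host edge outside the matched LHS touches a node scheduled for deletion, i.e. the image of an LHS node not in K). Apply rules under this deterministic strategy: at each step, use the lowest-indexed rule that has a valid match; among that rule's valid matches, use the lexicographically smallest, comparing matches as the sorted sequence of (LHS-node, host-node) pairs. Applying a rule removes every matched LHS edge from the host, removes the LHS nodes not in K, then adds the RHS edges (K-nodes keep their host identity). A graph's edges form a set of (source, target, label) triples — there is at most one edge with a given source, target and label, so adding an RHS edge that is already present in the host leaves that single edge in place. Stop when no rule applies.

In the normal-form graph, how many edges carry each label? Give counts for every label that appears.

start.  V:5 E:5  edges: 0-r->1 1-r->0 1-p->2 3-q->3 4-q->4
1. fire R0 via {0↦0, 1↦3}  →  V:4 E:4  edges: 0-r->1 1-r->0 1-p->2 4-q->4
2. fire R0 via {0↦0, 1↦4}  →  V:3 E:3  edges: 0-r->1 1-r->0 1-p->2
halt: no rule applies after step 2
NF edges: [(0, 1, 'r'), (1, 0, 'r'), (1, 2, 'p')]

Answer: p:1 r:2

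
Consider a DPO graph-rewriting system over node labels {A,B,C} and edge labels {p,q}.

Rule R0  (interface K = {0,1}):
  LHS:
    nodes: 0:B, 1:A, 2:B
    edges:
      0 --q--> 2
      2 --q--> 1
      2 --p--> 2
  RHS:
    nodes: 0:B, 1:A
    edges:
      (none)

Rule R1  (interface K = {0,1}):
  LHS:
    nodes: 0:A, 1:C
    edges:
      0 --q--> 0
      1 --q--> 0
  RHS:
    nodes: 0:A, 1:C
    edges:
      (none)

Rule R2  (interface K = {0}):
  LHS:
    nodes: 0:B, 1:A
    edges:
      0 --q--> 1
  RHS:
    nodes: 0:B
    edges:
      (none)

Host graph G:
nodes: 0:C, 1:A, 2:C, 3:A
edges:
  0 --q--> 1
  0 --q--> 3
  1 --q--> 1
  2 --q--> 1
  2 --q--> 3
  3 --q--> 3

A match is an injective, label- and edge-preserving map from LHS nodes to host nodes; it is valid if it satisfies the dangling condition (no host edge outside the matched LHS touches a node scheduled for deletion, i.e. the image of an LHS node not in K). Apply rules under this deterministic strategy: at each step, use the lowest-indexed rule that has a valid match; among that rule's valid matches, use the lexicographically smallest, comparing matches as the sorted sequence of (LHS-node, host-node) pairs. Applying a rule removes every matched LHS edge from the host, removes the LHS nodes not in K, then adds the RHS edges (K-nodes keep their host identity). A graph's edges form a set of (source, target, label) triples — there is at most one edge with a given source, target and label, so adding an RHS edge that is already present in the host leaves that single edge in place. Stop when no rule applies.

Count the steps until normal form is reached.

initial: |V|=4 |E|=6  E = 0-q->1 0-q->3 1-q->1 2-q->1 2-q->3 3-q->3
step 1: apply R1 at {0↦1, 1↦0}  → |V|=4 |E|=4  E = 0-q->3 2-q->1 2-q->3 3-q->3
step 2: apply R1 at {0↦3, 1↦0}  → |V|=4 |E|=2  E = 2-q->1 2-q->3
final graph: no rule applies after step 2

Answer: 2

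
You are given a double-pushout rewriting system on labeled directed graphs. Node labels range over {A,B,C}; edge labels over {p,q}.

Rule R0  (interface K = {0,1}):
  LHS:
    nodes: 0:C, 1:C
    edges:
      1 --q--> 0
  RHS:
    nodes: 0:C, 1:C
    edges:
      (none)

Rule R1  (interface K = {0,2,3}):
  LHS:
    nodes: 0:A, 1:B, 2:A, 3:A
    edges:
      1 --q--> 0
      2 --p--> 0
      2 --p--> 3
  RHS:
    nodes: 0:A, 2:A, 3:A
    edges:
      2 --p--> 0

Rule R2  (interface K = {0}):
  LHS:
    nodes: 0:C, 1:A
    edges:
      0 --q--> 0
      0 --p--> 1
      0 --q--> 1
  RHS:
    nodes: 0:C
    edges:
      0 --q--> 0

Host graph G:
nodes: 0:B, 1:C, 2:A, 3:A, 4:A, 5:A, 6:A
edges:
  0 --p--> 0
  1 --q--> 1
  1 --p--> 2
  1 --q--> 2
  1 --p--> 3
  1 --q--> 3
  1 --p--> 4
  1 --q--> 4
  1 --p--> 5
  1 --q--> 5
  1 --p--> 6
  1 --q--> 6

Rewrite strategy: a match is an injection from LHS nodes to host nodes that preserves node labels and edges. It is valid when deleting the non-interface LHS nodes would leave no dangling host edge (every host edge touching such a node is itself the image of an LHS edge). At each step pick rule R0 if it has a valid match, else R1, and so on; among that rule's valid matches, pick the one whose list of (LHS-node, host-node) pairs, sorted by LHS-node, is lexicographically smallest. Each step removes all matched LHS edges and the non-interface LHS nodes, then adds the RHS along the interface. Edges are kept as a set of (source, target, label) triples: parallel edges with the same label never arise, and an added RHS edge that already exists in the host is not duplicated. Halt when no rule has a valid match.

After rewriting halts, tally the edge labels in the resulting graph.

Answer: p:1 q:1

Derivation:
start.  V:7 E:12  edges: 0-p->0 1-q->1 1-p->2 1-q->2 1-p->3 1-q->3 1-p->4 1-q->4 1-p->5 1-q->5 1-p->6 1-q->6
1. fire R2 via {0↦1, 1↦2}  →  V:6 E:10  edges: 0-p->0 1-q->1 1-p->3 1-q->3 1-p->4 1-q->4 1-p->5 1-q->5 1-p->6 1-q->6
2. fire R2 via {0↦1, 1↦3}  →  V:5 E:8  edges: 0-p->0 1-q->1 1-p->4 1-q->4 1-p->5 1-q->5 1-p->6 1-q->6
3. fire R2 via {0↦1, 1↦4}  →  V:4 E:6  edges: 0-p->0 1-q->1 1-p->5 1-q->5 1-p->6 1-q->6
4. fire R2 via {0↦1, 1↦5}  →  V:3 E:4  edges: 0-p->0 1-q->1 1-p->6 1-q->6
5. fire R2 via {0↦1, 1↦6}  →  V:2 E:2  edges: 0-p->0 1-q->1
final graph: no rule applies after step 5
NF edges: [(0, 0, 'p'), (1, 1, 'q')]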